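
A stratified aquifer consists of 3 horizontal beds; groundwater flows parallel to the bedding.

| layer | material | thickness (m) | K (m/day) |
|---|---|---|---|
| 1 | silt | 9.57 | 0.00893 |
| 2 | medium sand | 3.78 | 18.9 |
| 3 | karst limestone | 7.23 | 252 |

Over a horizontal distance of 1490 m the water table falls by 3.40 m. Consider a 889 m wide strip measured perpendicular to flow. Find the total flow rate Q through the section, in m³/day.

Flow is parallel to layering, so each bed carries its own Darcy discharge and the transmissivities add.
Σ(K_i·b_i) = 0.00893×9.57 + 18.9×3.78 + 252×7.23 = 1893 m²/day.
Hydraulic gradient i = Δh / L = 3.40 / 1490 = 0.002282.
Q = Σ(K_i·b_i) · W · i = 1893 × 889 × 0.002282 = 3841 m³/day.

3840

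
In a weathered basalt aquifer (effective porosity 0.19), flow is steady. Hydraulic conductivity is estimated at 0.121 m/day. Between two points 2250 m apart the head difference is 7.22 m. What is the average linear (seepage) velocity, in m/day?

Hydraulic gradient i = Δh / L = 7.22 / 2250 = 0.003209.
Darcy flux q = K · i = 0.1210 × 0.003209 = 0.0003883 m/day.
Seepage velocity v = q / n_e = 0.0003883 / 0.19 = 0.002044 m/day.

0.00204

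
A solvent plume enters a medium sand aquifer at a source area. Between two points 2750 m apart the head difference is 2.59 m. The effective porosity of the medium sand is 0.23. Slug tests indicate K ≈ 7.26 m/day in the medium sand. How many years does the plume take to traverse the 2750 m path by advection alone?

Hydraulic gradient i = Δh / L = 2.59 / 2750 = 0.0009418.
Darcy flux q = K · i = 7.260 × 0.0009418 = 0.006838 m/day.
Seepage velocity v = q / n_e = 0.006838 / 0.23 = 0.02973 m/day.
Travel time t = L / v = 2750 / 0.02973 = 92503 days = 253.3 years.

253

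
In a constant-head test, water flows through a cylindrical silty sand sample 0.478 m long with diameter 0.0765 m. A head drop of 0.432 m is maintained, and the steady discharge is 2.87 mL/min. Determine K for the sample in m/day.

Cross-sectional area A = π·(d/2)² = π × (0.0765/2)² = 0.004596 m².
Convert discharge: 2.87 mL/min = 4.783e-08 m³/s.
Darcy's law rearranged: K = Q·L / (A·Δh) = 4.783e-08 × 0.478 / (0.004596 × 0.432) = 1.151e-05 m/s = 0.9949 m/day.

0.995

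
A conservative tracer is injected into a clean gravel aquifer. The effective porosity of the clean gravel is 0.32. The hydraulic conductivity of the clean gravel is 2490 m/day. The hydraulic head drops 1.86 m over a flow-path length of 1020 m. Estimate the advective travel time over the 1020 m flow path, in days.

Hydraulic gradient i = Δh / L = 1.86 / 1020 = 0.001824.
Darcy flux q = K · i = 2490 × 0.001824 = 4.541 m/day.
Seepage velocity v = q / n_e = 4.541 / 0.32 = 14.19 m/day.
Travel time t = L / v = 1020 / 14.19 = 71.88 days.

71.9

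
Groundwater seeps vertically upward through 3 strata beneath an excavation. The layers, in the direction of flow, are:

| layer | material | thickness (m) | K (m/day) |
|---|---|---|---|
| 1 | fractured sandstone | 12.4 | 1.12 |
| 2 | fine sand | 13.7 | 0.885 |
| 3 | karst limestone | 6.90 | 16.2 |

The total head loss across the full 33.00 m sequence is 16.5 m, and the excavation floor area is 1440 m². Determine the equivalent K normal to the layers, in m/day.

Flow is perpendicular to layering, so the layers act in series and the equivalent K is the thickness-weighted harmonic mean.
Total thickness L = 12.4 + 13.7 + 6.90 = 33.00 m.
Σ(b_i/K_i) = 12.4/1.12 + 13.7/0.885 + 6.90/16.2 = 26.98 d.
K_eq = L / Σ(b_i/K_i) = 33.00 / 26.98 = 1.223 m/day.

1.22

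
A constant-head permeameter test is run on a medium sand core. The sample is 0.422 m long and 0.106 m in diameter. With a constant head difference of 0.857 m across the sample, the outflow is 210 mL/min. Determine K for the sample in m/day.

16.9

Cross-sectional area A = π·(d/2)² = π × (0.106/2)² = 0.008825 m².
Convert discharge: 210 mL/min = 3.500e-06 m³/s.
Darcy's law rearranged: K = Q·L / (A·Δh) = 3.500e-06 × 0.422 / (0.008825 × 0.857) = 0.0001953 m/s = 16.87 m/day.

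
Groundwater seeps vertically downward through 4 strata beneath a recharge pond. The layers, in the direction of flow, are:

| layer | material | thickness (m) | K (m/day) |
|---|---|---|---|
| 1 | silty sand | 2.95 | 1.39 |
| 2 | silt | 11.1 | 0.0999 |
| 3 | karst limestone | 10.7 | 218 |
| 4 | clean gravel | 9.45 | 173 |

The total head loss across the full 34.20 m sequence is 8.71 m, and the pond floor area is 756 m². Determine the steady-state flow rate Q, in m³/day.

58.1

Flow is perpendicular to layering, so the layers act in series and the equivalent K is the thickness-weighted harmonic mean.
Total thickness L = 2.95 + 11.1 + 10.7 + 9.45 = 34.20 m.
Σ(b_i/K_i) = 2.95/1.39 + 11.1/0.0999 + 10.7/218 + 9.45/173 = 113.3 d.
K_eq = L / Σ(b_i/K_i) = 34.20 / 113.3 = 0.3018 m/day.
Q = K_eq · A · (Δh/L) = 0.3018 × 756 × (8.71/34.20) = 58.10 m³/day.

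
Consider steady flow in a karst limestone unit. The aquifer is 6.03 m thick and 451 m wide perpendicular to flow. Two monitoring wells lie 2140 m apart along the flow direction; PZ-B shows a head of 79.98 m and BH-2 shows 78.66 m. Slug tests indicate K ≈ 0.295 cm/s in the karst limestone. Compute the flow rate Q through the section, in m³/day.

Convert K: 0.295 cm/s × 864 = 254.9 m/day.
Cross-sectional area A = 451 × 6.03 = 2720 m².
Hydraulic gradient i = (79.98 − 78.66) / 2140 = 1.32 / 2140 = 0.0006168.
Darcy's law: Q = K · A · i = 254.9 × 2720 × 0.0006168 = 427.6 m³/day.

428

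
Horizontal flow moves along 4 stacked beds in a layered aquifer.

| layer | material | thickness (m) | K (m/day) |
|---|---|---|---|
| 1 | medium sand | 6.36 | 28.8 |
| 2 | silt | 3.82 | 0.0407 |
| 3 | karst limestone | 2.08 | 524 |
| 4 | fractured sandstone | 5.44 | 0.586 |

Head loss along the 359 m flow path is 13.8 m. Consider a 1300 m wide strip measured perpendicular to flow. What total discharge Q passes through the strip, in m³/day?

63800

Flow is parallel to layering, so each bed carries its own Darcy discharge and the transmissivities add.
Σ(K_i·b_i) = 28.8×6.36 + 0.0407×3.82 + 524×2.08 + 0.586×5.44 = 1276 m²/day.
Hydraulic gradient i = Δh / L = 13.8 / 359 = 0.03844.
Q = Σ(K_i·b_i) · W · i = 1276 × 1300 × 0.03844 = 63786 m³/day.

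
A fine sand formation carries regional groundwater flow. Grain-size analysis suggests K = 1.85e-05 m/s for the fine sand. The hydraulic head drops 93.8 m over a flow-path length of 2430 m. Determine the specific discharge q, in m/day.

Convert K: 1.85e-05 m/s × 86400 = 1.598 m/day.
Hydraulic gradient i = Δh / L = 93.8 / 2430 = 0.03860.
Specific discharge q = K · i = 1.598 × 0.03860 = 0.06170 m/day.

0.0617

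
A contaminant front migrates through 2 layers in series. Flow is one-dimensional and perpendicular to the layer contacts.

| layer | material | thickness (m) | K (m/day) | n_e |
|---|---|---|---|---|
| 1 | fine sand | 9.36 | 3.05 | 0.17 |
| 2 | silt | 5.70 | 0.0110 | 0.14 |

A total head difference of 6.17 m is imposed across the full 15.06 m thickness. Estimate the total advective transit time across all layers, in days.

With flow normal to the layers, continuity requires the same specific discharge q through every layer.
Σ(b_i/K_i) = 9.36/3.05 + 5.70/0.0110 = 521.3 d.
q = Δh / Σ(b_i/K_i) = 6.17 / 521.3 = 0.01184 m/day.
In each layer the seepage velocity is v_i = q/n_i, so the layer transit time is t_i = b_i·n_i / q:
  layer 1 (fine sand): t_1 = 9.36 × 0.17 / 0.01184 = 134.4 d
  layer 2 (silt): t_2 = 5.70 × 0.14 / 0.01184 = 67.42 d
Total t = Σ t_i = 201.8 days.

202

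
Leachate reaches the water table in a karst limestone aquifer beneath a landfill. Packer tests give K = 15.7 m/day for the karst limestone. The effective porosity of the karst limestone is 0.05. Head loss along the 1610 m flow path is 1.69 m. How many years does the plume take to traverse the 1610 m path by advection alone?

13.4

Hydraulic gradient i = Δh / L = 1.69 / 1610 = 0.001050.
Darcy flux q = K · i = 15.70 × 0.001050 = 0.01648 m/day.
Seepage velocity v = q / n_e = 0.01648 / 0.05 = 0.3296 m/day.
Travel time t = L / v = 1610 / 0.3296 = 4885 days = 13.37 years.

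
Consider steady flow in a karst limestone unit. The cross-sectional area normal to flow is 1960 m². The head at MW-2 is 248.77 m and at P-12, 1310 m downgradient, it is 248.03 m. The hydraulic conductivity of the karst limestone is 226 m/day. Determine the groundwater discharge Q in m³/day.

Hydraulic gradient i = (248.77 − 248.03) / 1310 = 0.74 / 1310 = 0.0005649.
Darcy's law: Q = K · A · i = 226.0 × 1960 × 0.0005649 = 250.2 m³/day.

250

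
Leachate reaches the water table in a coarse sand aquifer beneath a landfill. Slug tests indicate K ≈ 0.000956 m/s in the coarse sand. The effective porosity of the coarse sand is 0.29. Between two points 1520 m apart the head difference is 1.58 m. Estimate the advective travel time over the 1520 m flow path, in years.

Convert K: 0.000956 m/s × 86400 = 82.60 m/day.
Hydraulic gradient i = Δh / L = 1.58 / 1520 = 0.001039.
Darcy flux q = K · i = 82.60 × 0.001039 = 0.08586 m/day.
Seepage velocity v = q / n_e = 0.08586 / 0.29 = 0.2961 m/day.
Travel time t = L / v = 1520 / 0.2961 = 5134 days = 14.06 years.

14.1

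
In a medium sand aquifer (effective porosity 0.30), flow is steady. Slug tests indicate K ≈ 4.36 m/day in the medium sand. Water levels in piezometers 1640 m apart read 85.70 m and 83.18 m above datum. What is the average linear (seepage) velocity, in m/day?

Hydraulic gradient i = (85.70 − 83.18) / 1640 = 2.52 / 1640 = 0.001537.
Darcy flux q = K · i = 4.360 × 0.001537 = 0.006700 m/day.
Seepage velocity v = q / n_e = 0.006700 / 0.30 = 0.02233 m/day.

0.0223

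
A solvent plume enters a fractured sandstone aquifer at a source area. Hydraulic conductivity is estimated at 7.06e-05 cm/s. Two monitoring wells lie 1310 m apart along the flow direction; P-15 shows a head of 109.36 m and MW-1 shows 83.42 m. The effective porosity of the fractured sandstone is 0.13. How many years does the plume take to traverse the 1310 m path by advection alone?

Convert K: 7.06e-05 cm/s × 864 = 0.06100 m/day.
Hydraulic gradient i = (109.36 − 83.42) / 1310 = 25.94 / 1310 = 0.01980.
Darcy flux q = K · i = 0.06100 × 0.01980 = 0.001208 m/day.
Seepage velocity v = q / n_e = 0.001208 / 0.13 = 0.009291 m/day.
Travel time t = L / v = 1310 / 0.009291 = 1.410e+05 days = 386.0 years.

386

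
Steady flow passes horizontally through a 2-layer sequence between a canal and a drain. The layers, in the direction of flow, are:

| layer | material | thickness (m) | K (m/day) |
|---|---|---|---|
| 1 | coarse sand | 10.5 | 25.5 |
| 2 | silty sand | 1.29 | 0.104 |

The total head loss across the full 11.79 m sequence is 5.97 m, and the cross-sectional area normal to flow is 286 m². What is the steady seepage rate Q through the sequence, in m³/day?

Flow is perpendicular to layering, so the layers act in series and the equivalent K is the thickness-weighted harmonic mean.
Total thickness L = 10.5 + 1.29 = 11.79 m.
Σ(b_i/K_i) = 10.5/25.5 + 1.29/0.104 = 12.82 d.
K_eq = L / Σ(b_i/K_i) = 11.79 / 12.82 = 0.9200 m/day.
Q = K_eq · A · (Δh/L) = 0.9200 × 286 × (5.97/11.79) = 133.2 m³/day.

133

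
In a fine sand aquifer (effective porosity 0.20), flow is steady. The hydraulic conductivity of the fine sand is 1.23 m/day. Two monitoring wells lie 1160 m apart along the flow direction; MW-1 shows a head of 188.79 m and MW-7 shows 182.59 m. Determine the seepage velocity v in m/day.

Hydraulic gradient i = (188.79 − 182.59) / 1160 = 6.2 / 1160 = 0.005345.
Darcy flux q = K · i = 1.230 × 0.005345 = 0.006574 m/day.
Seepage velocity v = q / n_e = 0.006574 / 0.20 = 0.03287 m/day.

0.0329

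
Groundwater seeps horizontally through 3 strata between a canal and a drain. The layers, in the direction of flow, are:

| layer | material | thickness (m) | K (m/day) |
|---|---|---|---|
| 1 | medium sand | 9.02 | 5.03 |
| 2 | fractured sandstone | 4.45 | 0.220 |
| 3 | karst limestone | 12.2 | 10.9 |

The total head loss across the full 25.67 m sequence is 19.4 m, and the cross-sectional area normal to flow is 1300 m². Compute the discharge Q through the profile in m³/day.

1090

Flow is perpendicular to layering, so the layers act in series and the equivalent K is the thickness-weighted harmonic mean.
Total thickness L = 9.02 + 4.45 + 12.2 = 25.67 m.
Σ(b_i/K_i) = 9.02/5.03 + 4.45/0.220 + 12.2/10.9 = 23.14 d.
K_eq = L / Σ(b_i/K_i) = 25.67 / 23.14 = 1.109 m/day.
Q = K_eq · A · (Δh/L) = 1.109 × 1300 × (19.4/25.67) = 1090 m³/day.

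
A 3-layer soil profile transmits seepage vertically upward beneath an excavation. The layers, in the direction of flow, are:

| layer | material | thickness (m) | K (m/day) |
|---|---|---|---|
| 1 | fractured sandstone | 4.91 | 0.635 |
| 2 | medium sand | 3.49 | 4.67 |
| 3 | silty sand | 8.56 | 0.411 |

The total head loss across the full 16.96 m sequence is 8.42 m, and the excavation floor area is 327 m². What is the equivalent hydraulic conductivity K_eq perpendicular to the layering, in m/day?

Flow is perpendicular to layering, so the layers act in series and the equivalent K is the thickness-weighted harmonic mean.
Total thickness L = 4.91 + 3.49 + 8.56 = 16.96 m.
Σ(b_i/K_i) = 4.91/0.635 + 3.49/4.67 + 8.56/0.411 = 29.31 d.
K_eq = L / Σ(b_i/K_i) = 16.96 / 29.31 = 0.5787 m/day.

0.579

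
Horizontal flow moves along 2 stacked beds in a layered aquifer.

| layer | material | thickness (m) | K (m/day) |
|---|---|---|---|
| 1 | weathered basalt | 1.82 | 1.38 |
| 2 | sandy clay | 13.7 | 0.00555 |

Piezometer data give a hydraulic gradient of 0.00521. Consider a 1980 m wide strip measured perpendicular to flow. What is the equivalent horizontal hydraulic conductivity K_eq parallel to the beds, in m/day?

Flow is parallel to layering, so each bed carries its own Darcy discharge and the transmissivities add.
Σ(K_i·b_i) = 1.38×1.82 + 0.00555×13.7 = 2.588 m²/day.
Total thickness b = 15.52 m, so K_eq = Σ(K_i·b_i)/b = 0.1667 m/day.

0.167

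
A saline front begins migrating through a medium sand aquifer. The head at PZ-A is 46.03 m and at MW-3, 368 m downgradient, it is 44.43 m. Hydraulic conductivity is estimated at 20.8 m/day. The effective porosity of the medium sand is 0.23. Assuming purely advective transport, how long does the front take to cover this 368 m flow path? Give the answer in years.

Hydraulic gradient i = (46.03 − 44.43) / 368 = 1.6 / 368 = 0.004348.
Darcy flux q = K · i = 20.80 × 0.004348 = 0.09043 m/day.
Seepage velocity v = q / n_e = 0.09043 / 0.23 = 0.3932 m/day.
Travel time t = L / v = 368 / 0.3932 = 935.9 days = 2.562 years.

2.56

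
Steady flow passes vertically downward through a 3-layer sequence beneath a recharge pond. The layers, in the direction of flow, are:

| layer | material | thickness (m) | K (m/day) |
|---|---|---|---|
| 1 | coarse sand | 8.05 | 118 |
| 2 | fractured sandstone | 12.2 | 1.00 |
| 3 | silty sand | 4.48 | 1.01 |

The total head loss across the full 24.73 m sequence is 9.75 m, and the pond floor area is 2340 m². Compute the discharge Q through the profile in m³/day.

Flow is perpendicular to layering, so the layers act in series and the equivalent K is the thickness-weighted harmonic mean.
Total thickness L = 8.05 + 12.2 + 4.48 = 24.73 m.
Σ(b_i/K_i) = 8.05/118 + 12.2/1.00 + 4.48/1.01 = 16.70 d.
K_eq = L / Σ(b_i/K_i) = 24.73 / 16.70 = 1.480 m/day.
Q = K_eq · A · (Δh/L) = 1.480 × 2340 × (9.75/24.73) = 1366 m³/day.

1370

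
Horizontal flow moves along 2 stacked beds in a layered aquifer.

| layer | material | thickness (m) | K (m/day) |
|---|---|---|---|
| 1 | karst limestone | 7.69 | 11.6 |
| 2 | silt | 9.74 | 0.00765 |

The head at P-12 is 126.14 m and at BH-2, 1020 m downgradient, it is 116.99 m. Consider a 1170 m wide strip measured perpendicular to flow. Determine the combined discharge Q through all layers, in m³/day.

Flow is parallel to layering, so each bed carries its own Darcy discharge and the transmissivities add.
Σ(K_i·b_i) = 11.6×7.69 + 0.00765×9.74 = 89.28 m²/day.
Hydraulic gradient i = (126.14 − 116.99) / 1020 = 9.15 / 1020 = 0.008971.
Q = Σ(K_i·b_i) · W · i = 89.28 × 1170 × 0.008971 = 937.0 m³/day.

937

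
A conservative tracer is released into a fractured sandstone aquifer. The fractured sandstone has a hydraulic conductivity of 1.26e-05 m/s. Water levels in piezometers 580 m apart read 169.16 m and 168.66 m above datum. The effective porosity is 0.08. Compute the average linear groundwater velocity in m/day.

0.0117

Convert K: 1.26e-05 m/s × 86400 = 1.089 m/day.
Hydraulic gradient i = (169.16 − 168.66) / 580 = 0.5 / 580 = 0.0008621.
Darcy flux q = K · i = 1.089 × 0.0008621 = 0.0009385 m/day.
Seepage velocity v = q / n_e = 0.0009385 / 0.08 = 0.01173 m/day.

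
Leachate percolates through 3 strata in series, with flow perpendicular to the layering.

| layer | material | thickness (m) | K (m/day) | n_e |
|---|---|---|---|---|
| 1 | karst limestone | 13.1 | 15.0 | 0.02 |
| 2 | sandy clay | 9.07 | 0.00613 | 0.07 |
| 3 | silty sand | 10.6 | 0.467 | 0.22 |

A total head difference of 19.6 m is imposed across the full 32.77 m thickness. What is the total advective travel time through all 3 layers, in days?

With flow normal to the layers, continuity requires the same specific discharge q through every layer.
Σ(b_i/K_i) = 13.1/15.0 + 9.07/0.00613 + 10.6/0.467 = 1503 d.
q = Δh / Σ(b_i/K_i) = 19.6 / 1503 = 0.01304 m/day.
In each layer the seepage velocity is v_i = q/n_i, so the layer transit time is t_i = b_i·n_i / q:
  layer 1 (karst limestone): t_1 = 13.1 × 0.02 / 0.01304 = 20.09 d
  layer 2 (sandy clay): t_2 = 9.07 × 0.07 / 0.01304 = 48.69 d
  layer 3 (silty sand): t_3 = 10.6 × 0.22 / 0.01304 = 178.8 d
Total t = Σ t_i = 247.6 days.

248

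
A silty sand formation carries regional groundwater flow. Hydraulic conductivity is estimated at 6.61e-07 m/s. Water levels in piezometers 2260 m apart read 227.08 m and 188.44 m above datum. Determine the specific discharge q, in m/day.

Convert K: 6.61e-07 m/s × 86400 = 0.05711 m/day.
Hydraulic gradient i = (227.08 − 188.44) / 2260 = 38.64 / 2260 = 0.01710.
Specific discharge q = K · i = 0.05711 × 0.01710 = 0.0009764 m/day.

0.000976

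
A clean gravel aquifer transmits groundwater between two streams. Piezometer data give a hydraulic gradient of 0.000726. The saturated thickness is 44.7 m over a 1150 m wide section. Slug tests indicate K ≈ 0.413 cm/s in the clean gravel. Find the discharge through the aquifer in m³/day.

Convert K: 0.413 cm/s × 864 = 356.8 m/day.
Cross-sectional area A = 1150 × 44.7 = 51405 m².
Hydraulic gradient i = 0.000726.
Darcy's law: Q = K · A · i = 356.8 × 51405 × 0.0007260 = 13317 m³/day.

13300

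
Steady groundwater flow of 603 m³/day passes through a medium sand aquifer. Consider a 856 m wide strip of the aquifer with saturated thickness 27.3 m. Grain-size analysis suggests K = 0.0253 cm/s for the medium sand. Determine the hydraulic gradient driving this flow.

0.00118

Convert K: 0.0253 cm/s × 864 = 21.86 m/day.
Cross-sectional area A = 856 × 27.3 = 23369 m².
From Q = K·A·i, i = Q / (K·A) = 603 / (21.86 × 23369) = 0.001180.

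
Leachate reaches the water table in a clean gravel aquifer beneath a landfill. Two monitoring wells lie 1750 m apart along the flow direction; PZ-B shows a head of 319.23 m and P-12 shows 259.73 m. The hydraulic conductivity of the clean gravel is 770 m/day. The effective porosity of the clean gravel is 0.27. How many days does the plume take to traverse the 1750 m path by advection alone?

Hydraulic gradient i = (319.23 − 259.73) / 1750 = 59.5 / 1750 = 0.03400.
Darcy flux q = K · i = 770.0 × 0.03400 = 26.18 m/day.
Seepage velocity v = q / n_e = 26.18 / 0.27 = 96.96 m/day.
Travel time t = L / v = 1750 / 96.96 = 18.05 days.

18.0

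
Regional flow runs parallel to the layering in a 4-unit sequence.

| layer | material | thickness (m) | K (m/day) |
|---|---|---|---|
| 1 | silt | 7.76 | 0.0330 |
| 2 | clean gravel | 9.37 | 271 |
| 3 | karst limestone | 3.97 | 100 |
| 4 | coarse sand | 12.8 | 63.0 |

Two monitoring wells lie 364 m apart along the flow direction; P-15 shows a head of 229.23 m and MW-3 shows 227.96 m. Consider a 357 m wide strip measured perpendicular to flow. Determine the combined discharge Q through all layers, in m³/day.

4660

Flow is parallel to layering, so each bed carries its own Darcy discharge and the transmissivities add.
Σ(K_i·b_i) = 0.0330×7.76 + 271×9.37 + 100×3.97 + 63.0×12.8 = 3743 m²/day.
Hydraulic gradient i = (229.23 − 227.96) / 364 = 1.27 / 364 = 0.003489.
Q = Σ(K_i·b_i) · W · i = 3743 × 357 × 0.003489 = 4662 m³/day.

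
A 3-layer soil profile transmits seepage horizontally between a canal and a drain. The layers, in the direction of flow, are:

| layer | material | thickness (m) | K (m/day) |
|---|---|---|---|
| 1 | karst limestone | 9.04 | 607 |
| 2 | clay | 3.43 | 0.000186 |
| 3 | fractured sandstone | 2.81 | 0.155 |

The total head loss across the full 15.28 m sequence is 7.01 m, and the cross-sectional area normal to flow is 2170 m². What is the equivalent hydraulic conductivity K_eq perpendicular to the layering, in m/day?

0.000828

Flow is perpendicular to layering, so the layers act in series and the equivalent K is the thickness-weighted harmonic mean.
Total thickness L = 9.04 + 3.43 + 2.81 = 15.28 m.
Σ(b_i/K_i) = 9.04/607 + 3.43/0.000186 + 2.81/0.155 = 18459 d.
K_eq = L / Σ(b_i/K_i) = 15.28 / 18459 = 0.0008278 m/day.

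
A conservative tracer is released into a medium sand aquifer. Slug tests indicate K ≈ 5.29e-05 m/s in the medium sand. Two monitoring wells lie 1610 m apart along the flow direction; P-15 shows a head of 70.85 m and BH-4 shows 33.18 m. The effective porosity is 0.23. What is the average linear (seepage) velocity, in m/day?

Convert K: 5.29e-05 m/s × 86400 = 4.571 m/day.
Hydraulic gradient i = (70.85 − 33.18) / 1610 = 37.67 / 1610 = 0.02340.
Darcy flux q = K · i = 4.571 × 0.02340 = 0.1069 m/day.
Seepage velocity v = q / n_e = 0.1069 / 0.23 = 0.4650 m/day.

0.465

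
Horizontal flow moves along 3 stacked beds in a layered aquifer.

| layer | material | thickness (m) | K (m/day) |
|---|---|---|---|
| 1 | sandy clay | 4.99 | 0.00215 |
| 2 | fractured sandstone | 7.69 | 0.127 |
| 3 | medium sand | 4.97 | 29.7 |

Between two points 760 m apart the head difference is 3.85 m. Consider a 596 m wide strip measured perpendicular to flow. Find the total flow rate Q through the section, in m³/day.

449

Flow is parallel to layering, so each bed carries its own Darcy discharge and the transmissivities add.
Σ(K_i·b_i) = 0.00215×4.99 + 0.127×7.69 + 29.7×4.97 = 148.6 m²/day.
Hydraulic gradient i = Δh / L = 3.85 / 760 = 0.005066.
Q = Σ(K_i·b_i) · W · i = 148.6 × 596 × 0.005066 = 448.6 m³/day.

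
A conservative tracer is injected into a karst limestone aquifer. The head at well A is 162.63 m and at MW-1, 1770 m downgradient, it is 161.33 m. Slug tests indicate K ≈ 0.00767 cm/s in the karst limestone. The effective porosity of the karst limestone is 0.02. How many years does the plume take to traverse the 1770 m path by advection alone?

Convert K: 0.00767 cm/s × 864 = 6.627 m/day.
Hydraulic gradient i = (162.63 − 161.33) / 1770 = 1.3 / 1770 = 0.0007345.
Darcy flux q = K · i = 6.627 × 0.0007345 = 0.004867 m/day.
Seepage velocity v = q / n_e = 0.004867 / 0.02 = 0.2434 m/day.
Travel time t = L / v = 1770 / 0.2434 = 7273 days = 19.91 years.

19.9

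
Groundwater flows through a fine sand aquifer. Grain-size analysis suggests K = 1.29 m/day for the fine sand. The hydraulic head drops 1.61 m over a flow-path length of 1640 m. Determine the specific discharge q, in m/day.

0.00127

Hydraulic gradient i = Δh / L = 1.61 / 1640 = 0.0009817.
Specific discharge q = K · i = 1.290 × 0.0009817 = 0.001266 m/day.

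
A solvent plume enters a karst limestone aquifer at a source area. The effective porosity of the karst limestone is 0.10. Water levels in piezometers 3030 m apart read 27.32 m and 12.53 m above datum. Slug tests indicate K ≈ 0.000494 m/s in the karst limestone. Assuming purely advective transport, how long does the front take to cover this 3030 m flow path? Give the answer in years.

Convert K: 0.000494 m/s × 86400 = 42.68 m/day.
Hydraulic gradient i = (27.32 − 12.53) / 3030 = 14.79 / 3030 = 0.004881.
Darcy flux q = K · i = 42.68 × 0.004881 = 0.2083 m/day.
Seepage velocity v = q / n_e = 0.2083 / 0.10 = 2.083 m/day.
Travel time t = L / v = 3030 / 2.083 = 1454 days = 3.982 years.

3.98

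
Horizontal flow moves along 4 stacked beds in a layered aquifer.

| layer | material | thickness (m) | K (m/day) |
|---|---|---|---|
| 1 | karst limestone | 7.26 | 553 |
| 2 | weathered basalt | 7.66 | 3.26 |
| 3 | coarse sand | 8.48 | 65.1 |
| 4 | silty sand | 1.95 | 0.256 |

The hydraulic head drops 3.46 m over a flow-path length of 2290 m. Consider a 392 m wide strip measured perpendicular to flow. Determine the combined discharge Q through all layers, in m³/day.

Flow is parallel to layering, so each bed carries its own Darcy discharge and the transmissivities add.
Σ(K_i·b_i) = 553×7.26 + 3.26×7.66 + 65.1×8.48 + 0.256×1.95 = 4592 m²/day.
Hydraulic gradient i = Δh / L = 3.46 / 2290 = 0.001511.
Q = Σ(K_i·b_i) · W · i = 4592 × 392 × 0.001511 = 2720 m³/day.

2720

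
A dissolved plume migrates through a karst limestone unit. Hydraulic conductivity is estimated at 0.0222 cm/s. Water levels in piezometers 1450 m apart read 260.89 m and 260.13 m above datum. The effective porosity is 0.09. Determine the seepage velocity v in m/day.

Convert K: 0.0222 cm/s × 864 = 19.18 m/day.
Hydraulic gradient i = (260.89 − 260.13) / 1450 = 0.76 / 1450 = 0.0005241.
Darcy flux q = K · i = 19.18 × 0.0005241 = 0.01005 m/day.
Seepage velocity v = q / n_e = 0.01005 / 0.09 = 0.1117 m/day.

0.112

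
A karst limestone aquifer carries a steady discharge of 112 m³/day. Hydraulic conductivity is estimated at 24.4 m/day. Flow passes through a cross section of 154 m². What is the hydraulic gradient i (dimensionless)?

0.0298

From Q = K·A·i, i = Q / (K·A) = 112 / (24.40 × 154.0) = 0.02981.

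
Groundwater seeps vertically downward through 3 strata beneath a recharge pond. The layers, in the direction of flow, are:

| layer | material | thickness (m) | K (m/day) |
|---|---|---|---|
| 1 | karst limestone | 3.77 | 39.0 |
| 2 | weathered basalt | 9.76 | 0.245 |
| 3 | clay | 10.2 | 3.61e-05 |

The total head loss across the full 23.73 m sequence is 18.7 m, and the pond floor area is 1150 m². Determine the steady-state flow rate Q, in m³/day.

0.0761

Flow is perpendicular to layering, so the layers act in series and the equivalent K is the thickness-weighted harmonic mean.
Total thickness L = 3.77 + 9.76 + 10.2 = 23.73 m.
Σ(b_i/K_i) = 3.77/39.0 + 9.76/0.245 + 10.2/3.61e-05 = 2.826e+05 d.
K_eq = L / Σ(b_i/K_i) = 23.73 / 2.826e+05 = 8.397e-05 m/day.
Q = K_eq · A · (Δh/L) = 8.397e-05 × 1150 × (18.7/23.73) = 0.07610 m³/day.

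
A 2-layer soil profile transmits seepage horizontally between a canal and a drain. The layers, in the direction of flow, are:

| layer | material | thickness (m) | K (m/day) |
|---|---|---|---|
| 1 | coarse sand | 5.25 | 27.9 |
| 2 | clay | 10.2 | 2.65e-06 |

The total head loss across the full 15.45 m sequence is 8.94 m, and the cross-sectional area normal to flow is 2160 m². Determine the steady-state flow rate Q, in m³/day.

0.00502

Flow is perpendicular to layering, so the layers act in series and the equivalent K is the thickness-weighted harmonic mean.
Total thickness L = 5.25 + 10.2 = 15.45 m.
Σ(b_i/K_i) = 5.25/27.9 + 10.2/2.65e-06 = 3.849e+06 d.
K_eq = L / Σ(b_i/K_i) = 15.45 / 3.849e+06 = 4.014e-06 m/day.
Q = K_eq · A · (Δh/L) = 4.014e-06 × 2160 × (8.94/15.45) = 0.005017 m³/day.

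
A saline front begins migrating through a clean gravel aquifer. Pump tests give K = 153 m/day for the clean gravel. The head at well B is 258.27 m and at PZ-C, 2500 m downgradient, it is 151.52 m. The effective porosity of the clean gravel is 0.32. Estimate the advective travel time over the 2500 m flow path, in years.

0.335

Hydraulic gradient i = (258.27 − 151.52) / 2500 = 106.75 / 2500 = 0.04270.
Darcy flux q = K · i = 153.0 × 0.04270 = 6.533 m/day.
Seepage velocity v = q / n_e = 6.533 / 0.32 = 20.42 m/day.
Travel time t = L / v = 2500 / 20.42 = 122.5 days = 0.3353 years.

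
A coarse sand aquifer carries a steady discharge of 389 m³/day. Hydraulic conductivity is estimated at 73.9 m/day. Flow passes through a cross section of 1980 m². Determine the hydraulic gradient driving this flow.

From Q = K·A·i, i = Q / (K·A) = 389 / (73.90 × 1980) = 0.002659.

0.00266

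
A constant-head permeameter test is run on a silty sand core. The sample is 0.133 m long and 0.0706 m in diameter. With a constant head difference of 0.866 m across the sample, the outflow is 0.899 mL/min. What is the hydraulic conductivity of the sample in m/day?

0.0508

Cross-sectional area A = π·(d/2)² = π × (0.0706/2)² = 0.003915 m².
Convert discharge: 0.899 mL/min = 1.498e-08 m³/s.
Darcy's law rearranged: K = Q·L / (A·Δh) = 1.498e-08 × 0.133 / (0.003915 × 0.866) = 5.878e-07 m/s = 0.05079 m/day.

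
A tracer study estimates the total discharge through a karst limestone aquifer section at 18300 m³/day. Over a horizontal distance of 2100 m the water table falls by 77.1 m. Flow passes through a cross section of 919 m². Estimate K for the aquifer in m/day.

Hydraulic gradient i = Δh / L = 77.1 / 2100 = 0.03671.
From Q = K·A·i, K = Q / (A·i) = 18300 / (919.0 × 0.03671) = 542.4 m/day.

542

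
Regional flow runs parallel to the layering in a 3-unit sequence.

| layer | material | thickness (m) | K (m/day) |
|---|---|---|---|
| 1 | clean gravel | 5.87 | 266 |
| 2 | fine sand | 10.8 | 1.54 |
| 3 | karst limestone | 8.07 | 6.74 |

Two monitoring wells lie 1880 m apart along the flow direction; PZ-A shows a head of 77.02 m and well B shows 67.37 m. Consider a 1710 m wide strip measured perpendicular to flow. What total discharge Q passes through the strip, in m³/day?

14300

Flow is parallel to layering, so each bed carries its own Darcy discharge and the transmissivities add.
Σ(K_i·b_i) = 266×5.87 + 1.54×10.8 + 6.74×8.07 = 1632 m²/day.
Hydraulic gradient i = (77.02 − 67.37) / 1880 = 9.65 / 1880 = 0.005133.
Q = Σ(K_i·b_i) · W · i = 1632 × 1710 × 0.005133 = 14329 m³/day.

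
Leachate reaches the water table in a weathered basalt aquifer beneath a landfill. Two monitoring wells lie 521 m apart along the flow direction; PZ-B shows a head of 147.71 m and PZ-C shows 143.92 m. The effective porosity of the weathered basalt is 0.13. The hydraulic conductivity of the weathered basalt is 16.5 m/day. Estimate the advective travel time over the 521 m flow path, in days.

564

Hydraulic gradient i = (147.71 − 143.92) / 521 = 3.79 / 521 = 0.007274.
Darcy flux q = K · i = 16.50 × 0.007274 = 0.1200 m/day.
Seepage velocity v = q / n_e = 0.1200 / 0.13 = 0.9233 m/day.
Travel time t = L / v = 521 / 0.9233 = 564.3 days.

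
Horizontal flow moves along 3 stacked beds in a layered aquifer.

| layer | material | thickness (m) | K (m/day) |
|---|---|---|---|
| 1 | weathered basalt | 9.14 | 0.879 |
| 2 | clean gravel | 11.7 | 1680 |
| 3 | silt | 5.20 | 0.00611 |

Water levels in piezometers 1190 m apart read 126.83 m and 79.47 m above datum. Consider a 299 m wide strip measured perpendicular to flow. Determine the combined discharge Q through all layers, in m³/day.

Flow is parallel to layering, so each bed carries its own Darcy discharge and the transmissivities add.
Σ(K_i·b_i) = 0.879×9.14 + 1680×11.7 + 0.00611×5.20 = 19664 m²/day.
Hydraulic gradient i = (126.83 − 79.47) / 1190 = 47.36 / 1190 = 0.03980.
Q = Σ(K_i·b_i) · W · i = 19664 × 299 × 0.03980 = 2.340e+05 m³/day.

234000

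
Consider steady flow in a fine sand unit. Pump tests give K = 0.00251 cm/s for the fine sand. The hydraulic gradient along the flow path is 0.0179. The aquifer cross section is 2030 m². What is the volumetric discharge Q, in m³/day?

Convert K: 0.00251 cm/s × 864 = 2.169 m/day.
Hydraulic gradient i = 0.0179.
Darcy's law: Q = K · A · i = 2.169 × 2030 × 0.01790 = 78.80 m³/day.

78.8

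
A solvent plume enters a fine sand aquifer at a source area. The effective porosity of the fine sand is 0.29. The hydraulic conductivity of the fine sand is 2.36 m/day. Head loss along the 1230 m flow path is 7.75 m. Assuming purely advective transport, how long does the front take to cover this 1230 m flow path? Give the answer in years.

Hydraulic gradient i = Δh / L = 7.75 / 1230 = 0.006301.
Darcy flux q = K · i = 2.360 × 0.006301 = 0.01487 m/day.
Seepage velocity v = q / n_e = 0.01487 / 0.29 = 0.05128 m/day.
Travel time t = L / v = 1230 / 0.05128 = 23988 days = 65.68 years.

65.7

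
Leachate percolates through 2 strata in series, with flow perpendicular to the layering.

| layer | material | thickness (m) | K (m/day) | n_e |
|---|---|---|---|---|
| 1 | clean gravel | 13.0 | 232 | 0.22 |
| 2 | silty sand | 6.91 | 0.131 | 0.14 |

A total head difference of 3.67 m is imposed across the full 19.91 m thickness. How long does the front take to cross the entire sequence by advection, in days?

With flow normal to the layers, continuity requires the same specific discharge q through every layer.
Σ(b_i/K_i) = 13.0/232 + 6.91/0.131 = 52.80 d.
q = Δh / Σ(b_i/K_i) = 3.67 / 52.80 = 0.06950 m/day.
In each layer the seepage velocity is v_i = q/n_i, so the layer transit time is t_i = b_i·n_i / q:
  layer 1 (clean gravel): t_1 = 13.0 × 0.22 / 0.06950 = 41.15 d
  layer 2 (silty sand): t_2 = 6.91 × 0.14 / 0.06950 = 13.92 d
Total t = Σ t_i = 55.07 days.

55.1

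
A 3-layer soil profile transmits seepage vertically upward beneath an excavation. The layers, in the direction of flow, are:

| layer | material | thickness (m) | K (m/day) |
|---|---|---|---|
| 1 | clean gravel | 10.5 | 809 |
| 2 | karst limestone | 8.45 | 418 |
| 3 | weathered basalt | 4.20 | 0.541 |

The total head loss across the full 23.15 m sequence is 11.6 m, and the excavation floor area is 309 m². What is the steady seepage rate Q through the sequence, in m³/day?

Flow is perpendicular to layering, so the layers act in series and the equivalent K is the thickness-weighted harmonic mean.
Total thickness L = 10.5 + 8.45 + 4.20 = 23.15 m.
Σ(b_i/K_i) = 10.5/809 + 8.45/418 + 4.20/0.541 = 7.797 d.
K_eq = L / Σ(b_i/K_i) = 23.15 / 7.797 = 2.969 m/day.
Q = K_eq · A · (Δh/L) = 2.969 × 309 × (11.6/23.15) = 459.7 m³/day.

460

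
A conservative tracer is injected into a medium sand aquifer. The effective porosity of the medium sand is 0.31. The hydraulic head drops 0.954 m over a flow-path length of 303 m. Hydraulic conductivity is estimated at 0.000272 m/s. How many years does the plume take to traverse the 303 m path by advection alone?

3.48

Convert K: 0.000272 m/s × 86400 = 23.50 m/day.
Hydraulic gradient i = Δh / L = 0.954 / 303 = 0.003149.
Darcy flux q = K · i = 23.50 × 0.003149 = 0.07399 m/day.
Seepage velocity v = q / n_e = 0.07399 / 0.31 = 0.2387 m/day.
Travel time t = L / v = 303 / 0.2387 = 1269 days = 3.476 years.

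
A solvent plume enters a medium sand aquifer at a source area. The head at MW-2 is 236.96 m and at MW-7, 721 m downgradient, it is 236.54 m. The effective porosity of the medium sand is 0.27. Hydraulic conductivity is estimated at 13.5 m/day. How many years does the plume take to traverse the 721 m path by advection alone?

67.8

Hydraulic gradient i = (236.96 − 236.54) / 721 = 0.42 / 721 = 0.0005825.
Darcy flux q = K · i = 13.50 × 0.0005825 = 0.007864 m/day.
Seepage velocity v = q / n_e = 0.007864 / 0.27 = 0.02913 m/day.
Travel time t = L / v = 721 / 0.02913 = 24754 days = 67.77 years.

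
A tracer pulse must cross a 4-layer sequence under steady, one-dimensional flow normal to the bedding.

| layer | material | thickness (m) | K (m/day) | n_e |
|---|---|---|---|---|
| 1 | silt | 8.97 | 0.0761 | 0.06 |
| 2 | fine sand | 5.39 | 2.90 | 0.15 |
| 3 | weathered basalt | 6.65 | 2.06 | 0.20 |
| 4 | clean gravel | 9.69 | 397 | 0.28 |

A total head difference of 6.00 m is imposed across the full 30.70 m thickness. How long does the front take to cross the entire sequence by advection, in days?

110

With flow normal to the layers, continuity requires the same specific discharge q through every layer.
Σ(b_i/K_i) = 8.97/0.0761 + 5.39/2.90 + 6.65/2.06 + 9.69/397 = 123.0 d.
q = Δh / Σ(b_i/K_i) = 6.00 / 123.0 = 0.04879 m/day.
In each layer the seepage velocity is v_i = q/n_i, so the layer transit time is t_i = b_i·n_i / q:
  layer 1 (silt): t_1 = 8.97 × 0.06 / 0.04879 = 11.03 d
  layer 2 (fine sand): t_2 = 5.39 × 0.15 / 0.04879 = 16.57 d
  layer 3 (weathered basalt): t_3 = 6.65 × 0.20 / 0.04879 = 27.26 d
  layer 4 (clean gravel): t_4 = 9.69 × 0.28 / 0.04879 = 55.61 d
Total t = Σ t_i = 110.5 days.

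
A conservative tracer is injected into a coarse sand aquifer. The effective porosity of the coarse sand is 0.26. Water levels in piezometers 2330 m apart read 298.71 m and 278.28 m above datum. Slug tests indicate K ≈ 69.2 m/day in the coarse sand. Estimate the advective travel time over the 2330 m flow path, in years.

Hydraulic gradient i = (298.71 − 278.28) / 2330 = 20.43 / 2330 = 0.008768.
Darcy flux q = K · i = 69.20 × 0.008768 = 0.6068 m/day.
Seepage velocity v = q / n_e = 0.6068 / 0.26 = 2.334 m/day.
Travel time t = L / v = 2330 / 2.334 = 998.4 days = 2.734 years.

2.73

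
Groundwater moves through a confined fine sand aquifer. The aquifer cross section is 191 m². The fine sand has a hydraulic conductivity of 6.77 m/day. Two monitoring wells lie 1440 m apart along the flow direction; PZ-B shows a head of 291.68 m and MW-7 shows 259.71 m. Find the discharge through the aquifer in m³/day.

28.7

Hydraulic gradient i = (291.68 − 259.71) / 1440 = 31.97 / 1440 = 0.02220.
Darcy's law: Q = K · A · i = 6.770 × 191.0 × 0.02220 = 28.71 m³/day.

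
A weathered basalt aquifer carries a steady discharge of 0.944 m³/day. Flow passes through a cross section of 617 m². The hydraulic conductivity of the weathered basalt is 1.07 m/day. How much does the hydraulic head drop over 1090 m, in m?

1.56

From Q = K·A·i, i = Q / (K·A) = 0.944 / (1.070 × 617.0) = 0.001430.
Head loss Δh = i · L = 0.001430 × 1090 = 1.559 m.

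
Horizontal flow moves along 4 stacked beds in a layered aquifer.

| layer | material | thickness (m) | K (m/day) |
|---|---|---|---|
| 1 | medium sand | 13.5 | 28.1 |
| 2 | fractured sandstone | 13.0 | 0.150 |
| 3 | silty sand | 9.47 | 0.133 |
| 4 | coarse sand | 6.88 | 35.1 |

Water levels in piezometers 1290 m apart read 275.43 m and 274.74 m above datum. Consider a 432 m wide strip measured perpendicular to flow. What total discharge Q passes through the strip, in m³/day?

144

Flow is parallel to layering, so each bed carries its own Darcy discharge and the transmissivities add.
Σ(K_i·b_i) = 28.1×13.5 + 0.150×13.0 + 0.133×9.47 + 35.1×6.88 = 624.0 m²/day.
Hydraulic gradient i = (275.43 − 274.74) / 1290 = 0.69 / 1290 = 0.0005349.
Q = Σ(K_i·b_i) · W · i = 624.0 × 432 × 0.0005349 = 144.2 m³/day.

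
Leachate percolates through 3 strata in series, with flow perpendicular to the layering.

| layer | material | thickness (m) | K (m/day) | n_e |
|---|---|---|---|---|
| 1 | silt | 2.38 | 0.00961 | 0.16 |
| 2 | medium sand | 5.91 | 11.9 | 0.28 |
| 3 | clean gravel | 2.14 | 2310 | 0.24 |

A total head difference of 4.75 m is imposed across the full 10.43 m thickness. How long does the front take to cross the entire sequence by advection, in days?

With flow normal to the layers, continuity requires the same specific discharge q through every layer.
Σ(b_i/K_i) = 2.38/0.00961 + 5.91/11.9 + 2.14/2310 = 248.2 d.
q = Δh / Σ(b_i/K_i) = 4.75 / 248.2 = 0.01914 m/day.
In each layer the seepage velocity is v_i = q/n_i, so the layer transit time is t_i = b_i·n_i / q:
  layer 1 (silt): t_1 = 2.38 × 0.16 / 0.01914 = 19.89 d
  layer 2 (medium sand): t_2 = 5.91 × 0.28 / 0.01914 = 86.45 d
  layer 3 (clean gravel): t_3 = 2.14 × 0.24 / 0.01914 = 26.83 d
Total t = Σ t_i = 133.2 days.

133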